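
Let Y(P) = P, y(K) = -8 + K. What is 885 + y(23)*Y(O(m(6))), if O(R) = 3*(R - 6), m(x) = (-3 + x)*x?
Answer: 1425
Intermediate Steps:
m(x) = x*(-3 + x)
O(R) = -18 + 3*R (O(R) = 3*(-6 + R) = -18 + 3*R)
885 + y(23)*Y(O(m(6))) = 885 + (-8 + 23)*(-18 + 3*(6*(-3 + 6))) = 885 + 15*(-18 + 3*(6*3)) = 885 + 15*(-18 + 3*18) = 885 + 15*(-18 + 54) = 885 + 15*36 = 885 + 540 = 1425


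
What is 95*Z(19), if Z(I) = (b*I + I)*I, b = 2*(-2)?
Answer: -102885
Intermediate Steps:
b = -4
Z(I) = -3*I**2 (Z(I) = (-4*I + I)*I = (-3*I)*I = -3*I**2)
95*Z(19) = 95*(-3*19**2) = 95*(-3*361) = 95*(-1083) = -102885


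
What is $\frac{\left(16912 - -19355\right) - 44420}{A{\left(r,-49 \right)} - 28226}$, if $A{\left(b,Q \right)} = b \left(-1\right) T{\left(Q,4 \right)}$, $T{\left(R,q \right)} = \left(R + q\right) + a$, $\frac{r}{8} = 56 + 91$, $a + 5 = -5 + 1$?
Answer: $- \frac{263}{1138} \approx -0.23111$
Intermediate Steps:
$a = -9$ ($a = -5 + \left(-5 + 1\right) = -5 - 4 = -9$)
$r = 1176$ ($r = 8 \left(56 + 91\right) = 8 \cdot 147 = 1176$)
$T{\left(R,q \right)} = -9 + R + q$ ($T{\left(R,q \right)} = \left(R + q\right) - 9 = -9 + R + q$)
$A{\left(b,Q \right)} = - b \left(-5 + Q\right)$ ($A{\left(b,Q \right)} = b \left(-1\right) \left(-9 + Q + 4\right) = - b \left(-5 + Q\right)$)
$\frac{\left(16912 - -19355\right) - 44420}{A{\left(r,-49 \right)} - 28226} = \frac{\left(16912 - -19355\right) - 44420}{1176 \left(5 - -49\right) - 28226} = \frac{\left(16912 + 19355\right) - 44420}{1176 \left(5 + 49\right) - 28226} = \frac{36267 - 44420}{1176 \cdot 54 - 28226} = - \frac{8153}{63504 - 28226} = - \frac{8153}{35278} = \left(-8153\right) \frac{1}{35278} = - \frac{263}{1138}$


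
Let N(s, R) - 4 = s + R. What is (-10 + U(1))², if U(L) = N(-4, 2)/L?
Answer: 64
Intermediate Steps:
N(s, R) = 4 + R + s (N(s, R) = 4 + (s + R) = 4 + (R + s) = 4 + R + s)
U(L) = 2/L (U(L) = (4 + 2 - 4)/L = 2/L)
(-10 + U(1))² = (-10 + 2/1)² = (-10 + 2*1)² = (-10 + 2)² = (-8)² = 64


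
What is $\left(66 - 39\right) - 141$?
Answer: $-114$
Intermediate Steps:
$\left(66 - 39\right) - 141 = 27 - 141 = -114$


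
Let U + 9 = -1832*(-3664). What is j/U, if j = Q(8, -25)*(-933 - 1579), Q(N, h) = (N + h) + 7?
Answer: 25120/6712439 ≈ 0.0037423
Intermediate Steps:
U = 6712439 (U = -9 - 1832*(-3664) = -9 + 6712448 = 6712439)
Q(N, h) = 7 + N + h
j = 25120 (j = (7 + 8 - 25)*(-933 - 1579) = -10*(-2512) = 25120)
j/U = 25120/6712439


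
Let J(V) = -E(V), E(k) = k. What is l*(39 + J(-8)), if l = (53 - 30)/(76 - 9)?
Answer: 1081/67 ≈ 16.134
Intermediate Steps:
J(V) = -V
l = 23/67 ≈ 0.34328
l*(39 + J(-8)) = 23*(39 - 1*(-8))/67 = 23*(39 + 8)/67 = (23/67)*47 = 1081/67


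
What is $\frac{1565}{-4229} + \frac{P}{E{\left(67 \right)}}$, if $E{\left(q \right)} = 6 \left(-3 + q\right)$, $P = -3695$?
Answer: $- \frac{16227115}{1623936} \approx -9.9925$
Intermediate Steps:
$E{\left(q \right)} = -18 + 6 q$
$\frac{1565}{-4229} + \frac{P}{E{\left(67 \right)}} = \frac{1565}{-4229} - \frac{3695}{-18 + 6 \cdot 67} = 1565 \left(- \frac{1}{4229}\right) - \frac{3695}{-18 + 402} = - \frac{1565}{4229} - \frac{3695}{384} = - \frac{16227115}{1623936}$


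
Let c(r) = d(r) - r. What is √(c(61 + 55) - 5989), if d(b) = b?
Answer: I*√5989 ≈ 77.389*I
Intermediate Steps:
c(r) = 0 (c(r) = r - r = 0)
√(c(61 + 55) - 5989) = √(0 - 5989) = √(-5989) = I*√5989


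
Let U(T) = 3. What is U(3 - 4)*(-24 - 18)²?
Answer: 5292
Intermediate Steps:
U(3 - 4)*(-24 - 18)² = 3*(-24 - 18)² = 3*(-42)² = 3*1764 = 5292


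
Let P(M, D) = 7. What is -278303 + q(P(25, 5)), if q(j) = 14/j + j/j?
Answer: -278300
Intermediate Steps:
q(j) = 1 + 14/j (q(j) = 14/j + 1 = 1 + 14/j)
-278303 + q(P(25, 5)) = -278303 + (14 + 7)/7 = -278303 + (⅐)*21 = -278303 + 3 = -278300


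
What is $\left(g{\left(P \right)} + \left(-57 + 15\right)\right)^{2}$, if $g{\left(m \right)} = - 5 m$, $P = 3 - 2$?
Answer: $2209$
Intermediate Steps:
$P = 1$ ($P = 3 - 2 = 1$)
$\left(g{\left(P \right)} + \left(-57 + 15\right)\right)^{2} = \left(\left(-5\right) 1 + \left(-57 + 15\right)\right)^{2} = \left(-5 - 42\right)^{2} = \left(-47\right)^{2} = 2209$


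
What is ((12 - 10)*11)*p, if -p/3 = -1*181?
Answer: 11946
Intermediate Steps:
p = 543 (p = -(-3)*181 = -3*(-181) = 543)
((12 - 10)*11)*p = ((12 - 10)*11)*543 = (2*11)*543 = 22*543 = 11946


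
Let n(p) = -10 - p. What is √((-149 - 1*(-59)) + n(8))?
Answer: 6*I*√3 ≈ 10.392*I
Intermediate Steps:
√((-149 - 1*(-59)) + n(8)) = √((-149 - 1*(-59)) + (-10 - 1*8)) = √((-149 + 59) + (-10 - 8)) = √(-90 - 18) = √(-108) = 6*I*√3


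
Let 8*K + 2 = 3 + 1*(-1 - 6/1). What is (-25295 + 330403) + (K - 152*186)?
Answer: 1107341/4 ≈ 2.7684e+5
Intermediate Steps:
K = -3/4 (K = -1/4 + (3 + 1*(-1 - 6/1))/8 = -1/4 + (3 + 1*(-1 - 6))/8 = -1/4 + (3 + 1*(-7))/8 = -1/4 + (3 - 7)/8 = -1/4 + (1/8)*(-4) = -1/4 - 1/2 = -3/4 ≈ -0.75000)
(-25295 + 330403) + (K - 152*186) = (-25295 + 330403) + (-3/4 - 152*186) = 305108 + (-3/4 - 28272) = 305108 - 113091/4 = 1107341/4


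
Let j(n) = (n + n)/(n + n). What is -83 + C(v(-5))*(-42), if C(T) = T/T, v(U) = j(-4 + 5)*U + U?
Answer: -125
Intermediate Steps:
j(n) = 1 (j(n) = (2*n)/((2*n)) = (2*n)*(1/(2*n)) = 1)
v(U) = 2*U (v(U) = 1*U + U = U + U = 2*U)
C(T) = 1
-83 + C(v(-5))*(-42) = -83 + 1*(-42) = -83 - 42 = -125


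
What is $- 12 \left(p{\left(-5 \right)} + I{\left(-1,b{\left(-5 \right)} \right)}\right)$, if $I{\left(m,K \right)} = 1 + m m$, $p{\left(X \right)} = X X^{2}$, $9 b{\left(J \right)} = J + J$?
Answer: $1476$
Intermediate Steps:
$b{\left(J \right)} = \frac{2 J}{9}$ ($b{\left(J \right)} = \frac{J + J}{9} = \frac{2 J}{9}$)
$p{\left(X \right)} = X^{3}$
$I{\left(m,K \right)} = 1 + m^{2}$
$- 12 \left(p{\left(-5 \right)} + I{\left(-1,b{\left(-5 \right)} \right)}\right) = - 12 \left(\left(-5\right)^{3} + \left(1 + \left(-1\right)^{2}\right)\right) = - 12 \left(-125 + \left(1 + 1\right)\right) = - 12 \left(-125 + 2\right) = \left(-12\right) \left(-123\right) = 1476$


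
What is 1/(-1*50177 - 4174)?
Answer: -1/54351 ≈ -1.8399e-5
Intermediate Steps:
1/(-1*50177 - 4174) = 1/(-50177 - 4174) = 1/(-54351) = -1/54351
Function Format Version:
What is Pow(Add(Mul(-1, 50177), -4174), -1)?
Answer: Rational(-1, 54351) ≈ -1.8399e-5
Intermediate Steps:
Pow(Add(Mul(-1, 50177), -4174), -1) = Pow(Add(-50177, -4174), -1) = Pow(-54351, -1) = Rational(-1, 54351)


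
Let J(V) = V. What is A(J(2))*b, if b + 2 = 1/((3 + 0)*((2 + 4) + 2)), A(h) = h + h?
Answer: -47/6 ≈ -7.8333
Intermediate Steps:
A(h) = 2*h
b = -47/24 (b = -2 + 1/((3 + 0)*((2 + 4) + 2)) = -2 + 1/(3*(6 + 2)) = -2 + 1/(3*8) = -2 + 1/24 = -47/24 ≈ -1.9583)
A(J(2))*b = (2*2)*(-47/24) = 4*(-47/24) = -47/6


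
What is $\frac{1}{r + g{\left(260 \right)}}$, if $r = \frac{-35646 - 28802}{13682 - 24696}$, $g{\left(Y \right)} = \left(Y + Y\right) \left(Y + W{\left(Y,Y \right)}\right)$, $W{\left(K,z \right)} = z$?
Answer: $\frac{5507}{1489125024} \approx 3.6981 \cdot 10^{-6}$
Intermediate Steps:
$g{\left(Y \right)} = 4 Y^{2}$ ($g{\left(Y \right)} = \left(Y + Y\right) \left(Y + Y\right) = 2 Y 2 Y = 4 Y^{2}$)
$r = \frac{32224}{5507}$ ($r = - \frac{64448}{-11014} = \left(-64448\right) \left(- \frac{1}{11014}\right) = \frac{32224}{5507} \approx 5.8515$)
$\frac{1}{r + g{\left(260 \right)}} = \frac{1}{\frac{32224}{5507} + 4 \cdot 260^{2}} = \frac{1}{\frac{32224}{5507} + 4 \cdot 67600} = \frac{1}{\frac{32224}{5507} + 270400} = \frac{1}{\frac{1489125024}{5507}} = \frac{5507}{1489125024}$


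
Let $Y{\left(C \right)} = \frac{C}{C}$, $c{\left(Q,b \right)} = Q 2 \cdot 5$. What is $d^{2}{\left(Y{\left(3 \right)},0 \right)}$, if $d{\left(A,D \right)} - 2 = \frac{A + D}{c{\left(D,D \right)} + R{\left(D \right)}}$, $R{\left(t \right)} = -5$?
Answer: $\frac{81}{25} \approx 3.24$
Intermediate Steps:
$c{\left(Q,b \right)} = 10 Q$ ($c{\left(Q,b \right)} = 2 Q 5 = 10 Q$)
$Y{\left(C \right)} = 1$
$d{\left(A,D \right)} = 2 + \frac{A + D}{-5 + 10 D}$ ($d{\left(A,D \right)} = 2 + \frac{A + D}{10 D - 5} = 2 + \frac{A + D}{-5 + 10 D}$)
$d^{2}{\left(Y{\left(3 \right)},0 \right)} = \left(\frac{-10 + 1 + 21 \cdot 0}{5 \left(-1 + 2 \cdot 0\right)}\right)^{2} = \left(\frac{-10 + 1 + 0}{5 \left(-1 + 0\right)}\right)^{2} = \left(\frac{1}{5} \frac{1}{-1} \left(-9\right)\right)^{2} = \left(\frac{1}{5} \left(-1\right) \left(-9\right)\right)^{2} = \left(\frac{9}{5}\right)^{2} = \frac{81}{25}$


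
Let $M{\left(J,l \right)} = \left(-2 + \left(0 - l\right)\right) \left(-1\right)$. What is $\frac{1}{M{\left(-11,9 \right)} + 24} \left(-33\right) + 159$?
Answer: $\frac{5532}{35} \approx 158.06$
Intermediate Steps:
$M{\left(J,l \right)} = 2 + l$ ($M{\left(J,l \right)} = \left(-2 - l\right) \left(-1\right) = 2 + l$)
$\frac{1}{M{\left(-11,9 \right)} + 24} \left(-33\right) + 159 = \frac{1}{\left(2 + 9\right) + 24} \left(-33\right) + 159 = \frac{1}{11 + 24} \left(-33\right) + 159 = \frac{1}{35} \left(-33\right) + 159 = - \frac{33}{35} + 159 = \frac{5532}{35}$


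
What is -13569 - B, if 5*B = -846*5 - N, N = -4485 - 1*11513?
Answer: -79613/5 ≈ -15923.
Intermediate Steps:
N = -15998 (N = -4485 - 11513 = -15998)
B = 11768/5 (B = (-846*5 - 1*(-15998))/5 = (-4230 + 15998)/5 = (1/5)*11768 = 11768/5 ≈ 2353.6)
-13569 - B = -13569 - 1*11768/5 = -13569 - 11768/5 = -79613/5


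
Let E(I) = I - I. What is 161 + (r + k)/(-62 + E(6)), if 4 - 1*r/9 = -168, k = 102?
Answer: 4166/31 ≈ 134.39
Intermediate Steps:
E(I) = 0
r = 1548 (r = 36 - 9*(-168) = 36 + 1512 = 1548)
161 + (r + k)/(-62 + E(6)) = 161 + (1548 + 102)/(-62 + 0) = 161 + 1650/(-62) = 161 + 1650*(-1/62) = 161 - 825/31 = 4166/31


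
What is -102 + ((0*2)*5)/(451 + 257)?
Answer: -102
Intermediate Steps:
-102 + ((0*2)*5)/(451 + 257) = -102 + (0*5)/708 = -102 + 0*(1/708) = -102 + 0 = -102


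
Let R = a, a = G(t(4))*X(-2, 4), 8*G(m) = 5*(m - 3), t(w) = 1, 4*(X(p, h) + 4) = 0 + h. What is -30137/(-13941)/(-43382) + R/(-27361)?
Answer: -6185070379/33095234217564 ≈ -0.00018689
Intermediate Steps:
X(p, h) = -4 + h/4 (X(p, h) = -4 + (0 + h)/4 = -4 + h/4)
G(m) = -15/8 + 5*m/8 (G(m) = (5*(m - 3))/8 = (5*(-3 + m))/8 = (-15 + 5*m)/8 = -15/8 + 5*m/8)
a = 15/4 (a = (-15/8 + (5/8)*1)*(-4 + (1/4)*4) = (-15/8 + 5/8)*(-4 + 1) = -5/4*(-3) = 15/4 ≈ 3.7500)
R = 15/4 ≈ 3.7500
-30137/(-13941)/(-43382) + R/(-27361) = -30137/(-13941)/(-43382) + (15/4)/(-27361) = -30137*(-1/13941)*(-1/43382) + (15/4)*(-1/27361) = (30137/13941)*(-1/43382) - 15/109444 = -30137/604788462 - 15/109444 = -6185070379/33095234217564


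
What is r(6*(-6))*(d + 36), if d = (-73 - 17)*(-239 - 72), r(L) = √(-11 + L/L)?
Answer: 28026*I*√10 ≈ 88626.0*I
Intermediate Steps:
r(L) = I*√10 (r(L) = √(-11 + 1) = √(-10) = I*√10)
d = 27990 (d = -90*(-311) = 27990)
r(6*(-6))*(d + 36) = (I*√10)*(27990 + 36) = (I*√10)*28026 = 28026*I*√10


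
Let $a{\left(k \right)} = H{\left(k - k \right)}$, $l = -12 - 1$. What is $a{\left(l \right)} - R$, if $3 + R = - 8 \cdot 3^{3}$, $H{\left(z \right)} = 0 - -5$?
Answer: $224$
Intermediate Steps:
$l = -13$
$H{\left(z \right)} = 5$ ($H{\left(z \right)} = 0 + 5 = 5$)
$R = -219$ ($R = -3 - 8 \cdot 3^{3} = -3 - 216 = -219$)
$a{\left(k \right)} = 5$
$a{\left(l \right)} - R = 5 - -219 = 5 + 219 = 224$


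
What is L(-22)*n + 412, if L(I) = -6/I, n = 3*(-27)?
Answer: 4289/11 ≈ 389.91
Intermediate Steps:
n = -81
L(-22)*n + 412 = -6/(-22)*(-81) + 412 = -6*(-1/22)*(-81) + 412 = (3/11)*(-81) + 412 = -243/11 + 412 = 4289/11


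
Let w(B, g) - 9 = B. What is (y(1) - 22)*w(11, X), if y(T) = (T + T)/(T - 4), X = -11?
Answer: -1360/3 ≈ -453.33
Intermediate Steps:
w(B, g) = 9 + B
y(T) = 2*T/(-4 + T) (y(T) = (2*T)/(-4 + T) = 2*T/(-4 + T))
(y(1) - 22)*w(11, X) = (2*1/(-4 + 1) - 22)*(9 + 11) = (2*1/(-3) - 22)*20 = (2*1*(-⅓) - 22)*20 = (-⅔ - 22)*20 = -68/3*20 = -1360/3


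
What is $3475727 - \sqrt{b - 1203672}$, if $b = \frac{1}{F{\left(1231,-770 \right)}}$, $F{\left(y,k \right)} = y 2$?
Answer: $3475727 - \frac{i \sqrt{7295990419906}}{2462} \approx 3.4757 \cdot 10^{6} - 1097.1 i$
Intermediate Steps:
$F{\left(y,k \right)} = 2 y$
$b = \frac{1}{2462}$ ($b = \frac{1}{2 \cdot 1231} = \frac{1}{2462} \approx 0.00040617$)
$3475727 - \sqrt{b - 1203672} = 3475727 - \sqrt{\frac{1}{2462} - 1203672} = 3475727 - \sqrt{- \frac{2963440463}{2462}} = 3475727 - \frac{i \sqrt{7295990419906}}{2462}$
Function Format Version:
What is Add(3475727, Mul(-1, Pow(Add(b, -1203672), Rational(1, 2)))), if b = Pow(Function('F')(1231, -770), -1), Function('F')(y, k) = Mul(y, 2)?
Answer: Add(3475727, Mul(Rational(-1, 2462), I, Pow(7295990419906, Rational(1, 2)))) ≈ Add(3.4757e+6, Mul(-1097.1, I))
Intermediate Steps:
Function('F')(y, k) = Mul(2, y)
b = Rational(1, 2462) (b = Pow(Mul(2, 1231), -1) = Pow(2462, -1) = Rational(1, 2462) ≈ 0.00040617)
Add(3475727, Mul(-1, Pow(Add(b, -1203672), Rational(1, 2)))) = Add(3475727, Mul(-1, Pow(Add(Rational(1, 2462), -1203672), Rational(1, 2)))) = Add(3475727, Mul(-1, Pow(Rational(-2963440463, 2462), Rational(1, 2)))) = Add(3475727, Mul(-1, Mul(Rational(1, 2462), I, Pow(7295990419906, Rational(1, 2))))) = Add(3475727, Mul(Rational(-1, 2462), I, Pow(7295990419906, Rational(1, 2))))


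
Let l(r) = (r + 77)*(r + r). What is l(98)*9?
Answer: 308700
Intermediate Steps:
l(r) = 2*r*(77 + r) (l(r) = (77 + r)*(2*r) = 2*r*(77 + r))
l(98)*9 = (2*98*(77 + 98))*9 = (2*98*175)*9 = 34300*9 = 308700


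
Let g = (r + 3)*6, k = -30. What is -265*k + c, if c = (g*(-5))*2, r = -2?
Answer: 7890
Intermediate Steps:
g = 6 (g = (-2 + 3)*6 = 1*6 = 6)
c = -60 (c = (6*(-5))*2 = -30*2 = -60)
-265*k + c = -265*(-30) - 60 = 7950 - 60 = 7890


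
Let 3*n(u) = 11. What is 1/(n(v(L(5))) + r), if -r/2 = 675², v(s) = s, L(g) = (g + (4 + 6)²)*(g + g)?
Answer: -3/2733739 ≈ -1.0974e-6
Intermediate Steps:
L(g) = 2*g*(100 + g) (L(g) = (g + 10²)*(2*g) = (g + 100)*(2*g) = (100 + g)*(2*g) = 2*g*(100 + g))
n(u) = 11/3 (n(u) = (⅓)*11 = 11/3)
r = -911250 (r = -2*675² = -2*455625 = -911250)
1/(n(v(L(5))) + r) = 1/(11/3 - 911250) = 1/(-2733739/3) = -3/2733739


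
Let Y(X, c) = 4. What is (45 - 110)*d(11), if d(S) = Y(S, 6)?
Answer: -260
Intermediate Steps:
d(S) = 4
(45 - 110)*d(11) = (45 - 110)*4 = -65*4 = -260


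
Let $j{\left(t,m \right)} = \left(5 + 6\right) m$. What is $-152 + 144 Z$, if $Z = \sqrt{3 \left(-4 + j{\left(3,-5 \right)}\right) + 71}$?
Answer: $-152 + 144 i \sqrt{106} \approx -152.0 + 1482.6 i$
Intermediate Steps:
$j{\left(t,m \right)} = 11 m$
$Z = i \sqrt{106}$ ($Z = \sqrt{3 \left(-4 + 11 \left(-5\right)\right) + 71} = \sqrt{3 \left(-4 - 55\right) + 71} = \sqrt{3 \left(-59\right) + 71} = \sqrt{-177 + 71} = \sqrt{-106} = i \sqrt{106} \approx 10.296 i$)
$-152 + 144 Z = -152 + 144 i \sqrt{106}$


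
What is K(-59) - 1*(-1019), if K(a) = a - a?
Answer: 1019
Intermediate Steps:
K(a) = 0
K(-59) - 1*(-1019) = 0 - 1*(-1019) = 0 + 1019 = 1019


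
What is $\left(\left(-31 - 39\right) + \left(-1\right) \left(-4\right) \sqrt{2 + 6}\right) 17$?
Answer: $-1190 + 136 \sqrt{2} \approx -997.67$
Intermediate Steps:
$\left(\left(-31 - 39\right) + \left(-1\right) \left(-4\right) \sqrt{2 + 6}\right) 17 = \left(-70 + 4 \sqrt{8}\right) 17 = \left(-70 + 4 \cdot 2 \sqrt{2}\right) 17 = \left(-70 + 8 \sqrt{2}\right) 17 = -1190 + 136 \sqrt{2}$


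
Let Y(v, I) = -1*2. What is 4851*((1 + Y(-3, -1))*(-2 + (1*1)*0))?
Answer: 9702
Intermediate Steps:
Y(v, I) = -2
4851*((1 + Y(-3, -1))*(-2 + (1*1)*0)) = 4851*((1 - 2)*(-2 + (1*1)*0)) = 4851*(-(-2 + 1*0)) = 4851*(-(-2 + 0)) = 4851*(-1*(-2)) = 4851*2 = 9702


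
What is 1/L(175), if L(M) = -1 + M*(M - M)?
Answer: -1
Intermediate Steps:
L(M) = -1 (L(M) = -1 + M*0 = -1 + 0 = -1)
1/L(175) = 1/(-1) = -1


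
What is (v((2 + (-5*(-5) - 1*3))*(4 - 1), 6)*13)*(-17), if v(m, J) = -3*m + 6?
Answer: 46410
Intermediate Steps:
v(m, J) = 6 - 3*m
(v((2 + (-5*(-5) - 1*3))*(4 - 1), 6)*13)*(-17) = ((6 - 3*(2 + (-5*(-5) - 1*3))*(4 - 1))*13)*(-17) = ((6 - 3*(2 + (25 - 3))*3)*13)*(-17) = ((6 - 3*(2 + 22)*3)*13)*(-17) = ((6 - 72*3)*13)*(-17) = ((6 - 3*72)*13)*(-17) = ((6 - 216)*13)*(-17) = -210*13*(-17) = -2730*(-17) = 46410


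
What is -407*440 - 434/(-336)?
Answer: -4297889/24 ≈ -1.7908e+5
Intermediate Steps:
-407*440 - 434/(-336) = -179080 - 434*(-1/336) = -179080 + 31/24 = -4297889/24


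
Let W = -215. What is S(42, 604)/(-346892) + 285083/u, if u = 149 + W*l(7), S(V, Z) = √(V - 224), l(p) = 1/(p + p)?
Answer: 3991162/1871 - I*√182/346892 ≈ 2133.2 - 3.889e-5*I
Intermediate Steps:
l(p) = 1/(2*p)
S(V, Z) = √(-224 + V)
u = 1871/14 (u = 149 - 215/(2*7) = 149 - 215*1/14 = 149 - 215/14 = 1871/14 ≈ 133.64)
S(42, 604)/(-346892) + 285083/u = √(-224 + 42)/(-346892) + 285083/(1871/14) = √(-182)*(-1/346892) + 285083*(14/1871) = (I*√182)*(-1/346892) + 3991162/1871 = -I*√182/346892 + 3991162/1871 = 3991162/1871 - I*√182/346892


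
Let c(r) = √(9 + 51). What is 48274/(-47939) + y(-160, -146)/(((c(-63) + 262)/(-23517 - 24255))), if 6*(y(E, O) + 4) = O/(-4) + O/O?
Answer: -676674739391/1643924188 + 107487*√15/34292 ≈ -399.48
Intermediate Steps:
y(E, O) = -23/6 - O/24 (y(E, O) = -4 + (O/(-4) + O/O)/6 = -4 + (O*(-¼) + 1)/6 = -4 + (-O/4 + 1)/6 = -4 + (1 - O/4)/6 = -4 + (⅙ - O/24) = -23/6 - O/24)
c(r) = 2*√15 (c(r) = √60 = 2*√15)
48274/(-47939) + y(-160, -146)/(((c(-63) + 262)/(-23517 - 24255))) = 48274/(-47939) + (-23/6 - 1/24*(-146))/(((2*√15 + 262)/(-23517 - 24255))) = 48274*(-1/47939) + (-23/6 + 73/12)/(((262 + 2*√15)/(-47772))) = -48274/47939 + 9/(4*(((262 + 2*√15)*(-1/47772)))) = -48274/47939 + 9/(4*(-131/23886 - √15/23886))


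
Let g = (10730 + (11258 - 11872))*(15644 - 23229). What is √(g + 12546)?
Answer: 3*I*√8524146 ≈ 8758.8*I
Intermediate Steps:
g = -76729860 (g = (10730 - 614)*(-7585) = 10116*(-7585) = -76729860)
√(g + 12546) = √(-76729860 + 12546) = √(-76717314) = 3*I*√8524146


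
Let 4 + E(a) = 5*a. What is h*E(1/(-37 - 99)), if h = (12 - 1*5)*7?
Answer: -26901/136 ≈ -197.80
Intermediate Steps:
E(a) = -4 + 5*a
h = 49 (h = (12 - 5)*7 = 7*7 = 49)
h*E(1/(-37 - 99)) = 49*(-4 + 5/(-37 - 99)) = 49*(-4 + 5/(-136)) = 49*(-4 + 5*(-1/136)) = 49*(-4 - 5/136) = 49*(-549/136) = -26901/136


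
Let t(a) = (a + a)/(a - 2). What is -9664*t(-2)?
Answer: -9664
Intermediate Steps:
t(a) = 2*a/(-2 + a) (t(a) = (2*a)/(-2 + a) = 2*a/(-2 + a))
-9664*t(-2) = -19328*(-2)/(-2 - 2) = -19328*(-2)/(-4) = -19328*(-2)*(-1)/4 = -9664*1 = -9664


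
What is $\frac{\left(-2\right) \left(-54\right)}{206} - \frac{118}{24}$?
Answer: $- \frac{5429}{1236} \approx -4.3924$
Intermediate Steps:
$\frac{\left(-2\right) \left(-54\right)}{206} - \frac{118}{24} = 108 \cdot \frac{1}{206} - \frac{59}{12} = \frac{54}{103} - \frac{59}{12} = - \frac{5429}{1236}$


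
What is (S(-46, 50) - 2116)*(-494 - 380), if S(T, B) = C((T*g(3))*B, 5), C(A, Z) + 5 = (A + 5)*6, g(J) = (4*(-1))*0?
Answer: 1827534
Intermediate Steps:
g(J) = 0 (g(J) = -4*0 = 0)
C(A, Z) = 25 + 6*A (C(A, Z) = -5 + (A + 5)*6 = -5 + (5 + A)*6 = -5 + (30 + 6*A) = 25 + 6*A)
S(T, B) = 25 (S(T, B) = 25 + 6*((T*0)*B) = 25 + 6*(0*B) = 25 + 6*0 = 25 + 0 = 25)
(S(-46, 50) - 2116)*(-494 - 380) = (25 - 2116)*(-494 - 380) = -2091*(-874) = 1827534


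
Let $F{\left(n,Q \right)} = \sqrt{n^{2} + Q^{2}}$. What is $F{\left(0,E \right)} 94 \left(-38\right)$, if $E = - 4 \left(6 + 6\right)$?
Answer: $-171456$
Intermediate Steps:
$E = -48$ ($E = \left(-4\right) 12 = -48$)
$F{\left(n,Q \right)} = \sqrt{Q^{2} + n^{2}}$
$F{\left(0,E \right)} 94 \left(-38\right) = \sqrt{\left(-48\right)^{2} + 0^{2}} \cdot 94 \left(-38\right) = \sqrt{2304 + 0} \cdot 94 \left(-38\right) = \sqrt{2304} \cdot 94 \left(-38\right) = 48 \cdot 94 \left(-38\right) = 4512 \left(-38\right) = -171456$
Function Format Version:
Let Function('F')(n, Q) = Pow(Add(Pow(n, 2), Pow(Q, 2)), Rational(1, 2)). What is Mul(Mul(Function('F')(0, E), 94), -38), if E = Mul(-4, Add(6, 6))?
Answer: -171456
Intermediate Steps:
E = -48 (E = Mul(-4, 12) = -48)
Function('F')(n, Q) = Pow(Add(Pow(Q, 2), Pow(n, 2)), Rational(1, 2))
Mul(Mul(Function('F')(0, E), 94), -38) = Mul(Mul(Pow(Add(Pow(-48, 2), Pow(0, 2)), Rational(1, 2)), 94), -38) = Mul(Mul(Pow(Add(2304, 0), Rational(1, 2)), 94), -38) = Mul(Mul(Pow(2304, Rational(1, 2)), 94), -38) = Mul(Mul(48, 94), -38) = Mul(4512, -38) = -171456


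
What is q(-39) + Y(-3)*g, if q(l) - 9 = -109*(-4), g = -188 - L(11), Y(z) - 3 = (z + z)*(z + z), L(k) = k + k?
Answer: -7745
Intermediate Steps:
L(k) = 2*k
Y(z) = 3 + 4*z² (Y(z) = 3 + (z + z)*(z + z) = 3 + (2*z)*(2*z) = 3 + 4*z²)
g = -210 (g = -188 - 2*11 = -188 - 1*22 = -188 - 22 = -210)
q(l) = 445 (q(l) = 9 - 109*(-4) = 9 + 436 = 445)
q(-39) + Y(-3)*g = 445 + (3 + 4*(-3)²)*(-210) = 445 + (3 + 4*9)*(-210) = 445 + (3 + 36)*(-210) = 445 + 39*(-210) = 445 - 8190 = -7745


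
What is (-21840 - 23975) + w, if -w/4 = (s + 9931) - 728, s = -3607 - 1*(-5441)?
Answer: -89963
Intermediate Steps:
s = 1834 (s = -3607 + 5441 = 1834)
w = -44148 (w = -4*((1834 + 9931) - 728) = -4*(11765 - 728) = -4*11037 = -44148)
(-21840 - 23975) + w = (-21840 - 23975) - 44148 = -45815 - 44148 = -89963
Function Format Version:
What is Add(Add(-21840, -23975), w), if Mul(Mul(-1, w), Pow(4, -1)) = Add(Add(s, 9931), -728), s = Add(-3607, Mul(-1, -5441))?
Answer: -89963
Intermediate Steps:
s = 1834 (s = Add(-3607, 5441) = 1834)
w = -44148 (w = Mul(-4, Add(Add(1834, 9931), -728)) = Mul(-4, Add(11765, -728)) = Mul(-4, 11037) = -44148)
Add(Add(-21840, -23975), w) = Add(Add(-21840, -23975), -44148) = Add(-45815, -44148) = -89963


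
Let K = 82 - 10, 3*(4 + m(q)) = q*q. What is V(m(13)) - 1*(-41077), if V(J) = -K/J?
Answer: 6448873/157 ≈ 41076.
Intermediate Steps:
m(q) = -4 + q**2/3 (m(q) = -4 + (q*q)/3 = -4 + q**2/3)
K = 72
V(J) = -72/J
V(m(13)) - 1*(-41077) = -72/(-4 + (1/3)*13**2) - 1*(-41077) = -72/(-4 + (1/3)*169) + 41077 = -72/(-4 + 169/3) + 41077 = -72/157/3 + 41077 = -72*3/157 + 41077 = -216/157 + 41077 = 6448873/157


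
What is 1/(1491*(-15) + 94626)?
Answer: 1/72261 ≈ 1.3839e-5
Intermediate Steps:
1/(1491*(-15) + 94626) = 1/(-22365 + 94626) = 1/72261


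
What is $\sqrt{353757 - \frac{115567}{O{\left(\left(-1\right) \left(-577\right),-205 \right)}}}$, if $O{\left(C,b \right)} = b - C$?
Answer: $\frac{\sqrt{216421269062}}{782} \approx 594.9$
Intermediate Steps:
$\sqrt{353757 - \frac{115567}{O{\left(\left(-1\right) \left(-577\right),-205 \right)}}} = \sqrt{353757 - \frac{115567}{-205 - \left(-1\right) \left(-577\right)}} = \sqrt{353757 - \frac{115567}{-205 - 577}} = \sqrt{353757 - \frac{115567}{-782}} = \sqrt{353757 - - \frac{115567}{782}} = \sqrt{353757 + \frac{115567}{782}} = \sqrt{\frac{276753541}{782}} = \frac{\sqrt{216421269062}}{782}$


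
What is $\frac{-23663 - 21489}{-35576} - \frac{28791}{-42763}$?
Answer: $\frac{52769707}{27166723} \approx 1.9424$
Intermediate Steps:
$\frac{-23663 - 21489}{-35576} - \frac{28791}{-42763} = \left(-23663 - 21489\right) \left(- \frac{1}{35576}\right) - - \frac{4113}{6109} = \left(-45152\right) \left(- \frac{1}{35576}\right) + \frac{4113}{6109} = \frac{5644}{4447} + \frac{4113}{6109} = \frac{52769707}{27166723}$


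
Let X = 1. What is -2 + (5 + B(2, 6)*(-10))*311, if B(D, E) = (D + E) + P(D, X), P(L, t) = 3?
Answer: -32657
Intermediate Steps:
B(D, E) = 3 + D + E (B(D, E) = (D + E) + 3 = 3 + D + E)
-2 + (5 + B(2, 6)*(-10))*311 = -2 + (5 + (3 + 2 + 6)*(-10))*311 = -2 + (5 + 11*(-10))*311 = -2 + (5 - 110)*311 = -2 - 105*311 = -2 - 32655 = -32657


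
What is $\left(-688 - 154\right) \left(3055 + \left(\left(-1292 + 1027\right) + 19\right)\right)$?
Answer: $-2365178$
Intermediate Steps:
$\left(-688 - 154\right) \left(3055 + \left(\left(-1292 + 1027\right) + 19\right)\right) = - 842 \left(3055 + \left(-265 + 19\right)\right) = - 842 \left(3055 - 246\right) = \left(-842\right) 2809 = -2365178$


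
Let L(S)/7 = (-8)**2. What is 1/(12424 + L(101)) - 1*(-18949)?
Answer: 243911529/12872 ≈ 18949.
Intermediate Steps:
L(S) = 448 (L(S) = 7*(-8)**2 = 7*64 = 448)
1/(12424 + L(101)) - 1*(-18949) = 1/(12424 + 448) - 1*(-18949) = 1/12872 + 18949 = 243911529/12872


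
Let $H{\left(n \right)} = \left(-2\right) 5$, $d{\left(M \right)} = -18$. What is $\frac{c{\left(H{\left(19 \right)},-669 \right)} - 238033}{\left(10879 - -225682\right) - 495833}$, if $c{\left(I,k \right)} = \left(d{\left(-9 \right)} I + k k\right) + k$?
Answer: $- \frac{209039}{259272} \approx -0.80625$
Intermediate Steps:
$H{\left(n \right)} = -10$
$c{\left(I,k \right)} = k + k^{2} - 18 I$ ($c{\left(I,k \right)} = \left(- 18 I + k k\right) + k = \left(- 18 I + k^{2}\right) + k = \left(k^{2} - 18 I\right) + k = k + k^{2} - 18 I$)
$\frac{c{\left(H{\left(19 \right)},-669 \right)} - 238033}{\left(10879 - -225682\right) - 495833} = \frac{\left(-669 + \left(-669\right)^{2} - -180\right) - 238033}{\left(10879 - -225682\right) - 495833} = \frac{\left(-669 + 447561 + 180\right) - 238033}{\left(10879 + 225682\right) - 495833} = \frac{447072 - 238033}{236561 - 495833} = \frac{209039}{-259272} = 209039 \left(- \frac{1}{259272}\right) = - \frac{209039}{259272}$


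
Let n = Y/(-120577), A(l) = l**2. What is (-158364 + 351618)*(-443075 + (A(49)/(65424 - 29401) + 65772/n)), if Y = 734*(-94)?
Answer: -39402258093000883242/621360727 ≈ -6.3413e+10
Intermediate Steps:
Y = -68996
n = 68996/120577 (n = -68996/(-120577) = -68996*(-1/120577) = 68996/120577 ≈ 0.57222)
(-158364 + 351618)*(-443075 + (A(49)/(65424 - 29401) + 65772/n)) = (-158364 + 351618)*(-443075 + (49**2/(65424 - 29401) + 65772/(68996/120577))) = 193254*(-443075 + (2401/36023 + 65772*(120577/68996))) = 193254*(-443075 + (2401*(1/36023) + 1982647611/17249)) = 193254*(-443075 + (2401/36023 + 1982647611/17249)) = 193254*(-443075 + 71420956305902/621360727) = 193254*(-203888447809623/621360727) = -39402258093000883242/621360727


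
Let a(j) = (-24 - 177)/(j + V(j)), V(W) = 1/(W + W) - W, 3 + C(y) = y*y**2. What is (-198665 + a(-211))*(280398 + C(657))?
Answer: -32317043647284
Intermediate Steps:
C(y) = -3 + y**3 (C(y) = -3 + y*y**2 = -3 + y**3)
V(W) = 1/(2*W) - W
a(j) = -402*j (a(j) = (-24 - 177)/(j + (1/(2*j) - j)) = -201*2*j = -402*j)
(-198665 + a(-211))*(280398 + C(657)) = (-198665 - 402*(-211))*(280398 + (-3 + 657**3)) = (-198665 + 84822)*(280398 + (-3 + 283593393)) = -113843*(280398 + 283593390) = -113843*283873788 = -32317043647284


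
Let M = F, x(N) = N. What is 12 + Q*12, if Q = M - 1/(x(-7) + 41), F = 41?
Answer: 8562/17 ≈ 503.65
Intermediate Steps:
M = 41
Q = 1393/34 (Q = 41 - 1/(-7 + 41) = 41 - 1/34 = 1393/34 ≈ 40.971)
12 + Q*12 = 12 + (1393/34)*12 = 12 + 8358/17 = 8562/17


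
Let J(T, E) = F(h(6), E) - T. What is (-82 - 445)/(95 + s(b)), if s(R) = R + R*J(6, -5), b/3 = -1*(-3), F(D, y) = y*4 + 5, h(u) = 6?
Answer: 31/5 ≈ 6.2000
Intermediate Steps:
F(D, y) = 5 + 4*y (F(D, y) = 4*y + 5 = 5 + 4*y)
b = 9 (b = 3*(-1*(-3)) = 3*3 = 9)
J(T, E) = 5 - T + 4*E (J(T, E) = (5 + 4*E) - T = 5 - T + 4*E)
s(R) = -20*R (s(R) = R + R*(5 - 1*6 + 4*(-5)) = R + R*(5 - 6 - 20) = R + R*(-21) = R - 21*R = -20*R)
(-82 - 445)/(95 + s(b)) = (-82 - 445)/(95 - 20*9) = -527/(95 - 180) = -527/(-85) = -527*(-1/85) = 31/5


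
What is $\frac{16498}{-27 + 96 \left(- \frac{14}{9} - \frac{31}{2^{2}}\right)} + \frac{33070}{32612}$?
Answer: $- \frac{761396029}{45020866} \approx -16.912$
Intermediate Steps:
$\frac{16498}{-27 + 96 \left(- \frac{14}{9} - \frac{31}{2^{2}}\right)} + \frac{33070}{32612} = \frac{16498}{-27 + 96 \left(\left(-14\right) \frac{1}{9} - \frac{31}{4}\right)} + 33070 \cdot \frac{1}{32612} = \frac{16498}{-27 + 96 \left(- \frac{14}{9} - \frac{31}{4}\right)} + \frac{16535}{16306} = \frac{16498}{-27 + 96 \left(- \frac{335}{36}\right)} + \frac{16535}{16306} = \frac{16498}{-27 - \frac{2680}{3}} + \frac{16535}{16306} = \frac{16498}{- \frac{2761}{3}} + \frac{16535}{16306} = 16498 \left(- \frac{3}{2761}\right) + \frac{16535}{16306} = - \frac{49494}{2761} + \frac{16535}{16306} = - \frac{761396029}{45020866}$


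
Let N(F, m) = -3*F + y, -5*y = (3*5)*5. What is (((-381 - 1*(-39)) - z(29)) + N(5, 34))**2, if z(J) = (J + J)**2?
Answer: 13957696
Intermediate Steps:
y = -15 (y = -3*5*5/5 = -3*5 = -1/5*75 = -15)
z(J) = 4*J**2 (z(J) = (2*J)**2 = 4*J**2)
N(F, m) = -15 - 3*F (N(F, m) = -3*F - 15 = -15 - 3*F)
(((-381 - 1*(-39)) - z(29)) + N(5, 34))**2 = (((-381 - 1*(-39)) - 4*29**2) + (-15 - 3*5))**2 = (((-381 + 39) - 4*841) + (-15 - 15))**2 = ((-342 - 1*3364) - 30)**2 = ((-342 - 3364) - 30)**2 = (-3706 - 30)**2 = (-3736)**2 = 13957696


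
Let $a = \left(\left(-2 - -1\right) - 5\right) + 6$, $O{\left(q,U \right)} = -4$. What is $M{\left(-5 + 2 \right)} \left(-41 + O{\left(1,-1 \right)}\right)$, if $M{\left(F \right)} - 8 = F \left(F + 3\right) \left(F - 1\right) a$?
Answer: $-360$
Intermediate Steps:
$a = 0$ ($a = \left(\left(-2 + 1\right) - 5\right) + 6 = \left(-1 - 5\right) + 6 = -6 + 6 = 0$)
$M{\left(F \right)} = 8$ ($M{\left(F \right)} = 8 + F \left(F + 3\right) \left(F - 1\right) 0 = 8 + F \left(3 + F\right) \left(-1 + F\right) 0 = 8 + F \left(-1 + F\right) \left(3 + F\right) 0 = 8 + 0 = 8$)
$M{\left(-5 + 2 \right)} \left(-41 + O{\left(1,-1 \right)}\right) = 8 \left(-41 - 4\right) = 8 \left(-45\right) = -360$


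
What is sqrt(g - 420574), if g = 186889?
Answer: 9*I*sqrt(2885) ≈ 483.41*I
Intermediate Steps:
sqrt(g - 420574) = sqrt(186889 - 420574) = sqrt(-233685) = 9*I*sqrt(2885)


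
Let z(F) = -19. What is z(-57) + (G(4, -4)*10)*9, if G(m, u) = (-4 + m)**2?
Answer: -19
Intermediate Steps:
z(-57) + (G(4, -4)*10)*9 = -19 + ((-4 + 4)**2*10)*9 = -19 + (0**2*10)*9 = -19 + (0*10)*9 = -19 + 0*9 = -19 + 0 = -19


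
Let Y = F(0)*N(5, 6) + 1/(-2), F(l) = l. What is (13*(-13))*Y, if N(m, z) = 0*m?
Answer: 169/2 ≈ 84.500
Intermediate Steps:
N(m, z) = 0
Y = -½ (Y = 0*0 + 1/(-2) = 0 - ½ = -½ ≈ -0.50000)
(13*(-13))*Y = (13*(-13))*(-½) = -169*(-½) = 169/2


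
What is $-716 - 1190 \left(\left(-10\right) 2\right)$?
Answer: $23084$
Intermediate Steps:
$-716 - 1190 \left(\left(-10\right) 2\right) = -716 - -23800 = -716 + 23800 = 23084$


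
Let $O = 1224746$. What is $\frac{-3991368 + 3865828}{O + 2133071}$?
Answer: $- \frac{125540}{3357817} \approx -0.037387$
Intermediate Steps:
$\frac{-3991368 + 3865828}{O + 2133071} = \frac{-3991368 + 3865828}{1224746 + 2133071} = - \frac{125540}{3357817}$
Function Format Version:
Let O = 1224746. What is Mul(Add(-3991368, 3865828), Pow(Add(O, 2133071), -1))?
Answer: Rational(-125540, 3357817) ≈ -0.037387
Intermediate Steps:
Mul(Add(-3991368, 3865828), Pow(Add(O, 2133071), -1)) = Mul(Add(-3991368, 3865828), Pow(Add(1224746, 2133071), -1)) = Mul(-125540, Pow(3357817, -1)) = Mul(-125540, Rational(1, 3357817)) = Rational(-125540, 3357817)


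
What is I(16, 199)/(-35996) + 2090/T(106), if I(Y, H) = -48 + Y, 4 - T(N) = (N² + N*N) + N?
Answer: -9313659/101571713 ≈ -0.091695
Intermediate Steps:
T(N) = 4 - N - 2*N² (T(N) = 4 - ((N² + N*N) + N) = 4 - ((N² + N²) + N) = 4 - (2*N² + N) = 4 - (N + 2*N²) = 4 + (-N - 2*N²) = 4 - N - 2*N²)
I(16, 199)/(-35996) + 2090/T(106) = (-48 + 16)/(-35996) + 2090/(4 - 1*106 - 2*106²) = -32*(-1/35996) + 2090/(4 - 106 - 2*11236) = 8/8999 + 2090/(4 - 106 - 22472) = 8/8999 + 2090/(-22574) = 8/8999 + 2090*(-1/22574) = 8/8999 - 1045/11287 = -9313659/101571713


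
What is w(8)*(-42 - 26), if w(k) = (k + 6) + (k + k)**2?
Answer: -18360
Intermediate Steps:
w(k) = 6 + k + 4*k**2 (w(k) = (6 + k) + (2*k)**2 = (6 + k) + 4*k**2 = 6 + k + 4*k**2)
w(8)*(-42 - 26) = (6 + 8 + 4*8**2)*(-42 - 26) = (6 + 8 + 4*64)*(-68) = (6 + 8 + 256)*(-68) = 270*(-68) = -18360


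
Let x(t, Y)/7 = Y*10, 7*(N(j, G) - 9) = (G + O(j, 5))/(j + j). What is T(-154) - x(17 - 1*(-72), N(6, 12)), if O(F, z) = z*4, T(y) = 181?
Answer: -1427/3 ≈ -475.67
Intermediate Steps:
O(F, z) = 4*z
N(j, G) = 9 + (20 + G)/(14*j) (N(j, G) = 9 + ((G + 4*5)/(j + j))/7 = 9 + ((G + 20)/((2*j)))/7 = 9 + ((20 + G)*(1/(2*j)))/7 = 9 + ((20 + G)/(2*j))/7 = 9 + (20 + G)/(14*j))
x(t, Y) = 70*Y (x(t, Y) = 7*(Y*10) = 7*(10*Y) = 70*Y)
T(-154) - x(17 - 1*(-72), N(6, 12)) = 181 - 70*(1/14)*(20 + 12 + 126*6)/6 = 181 - 70*(1/14)*(1/6)*(20 + 12 + 756) = 181 - 70*(1/14)*(1/6)*788 = 181 - 70*197/21 = 181 - 1*1970/3 = 181 - 1970/3 = -1427/3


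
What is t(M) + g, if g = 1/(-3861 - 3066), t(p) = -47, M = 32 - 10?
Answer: -325570/6927 ≈ -47.000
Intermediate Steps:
M = 22
g = -1/6927 (g = 1/(-6927) = -1/6927 ≈ -0.00014436)
t(M) + g = -47 - 1/6927 = -325570/6927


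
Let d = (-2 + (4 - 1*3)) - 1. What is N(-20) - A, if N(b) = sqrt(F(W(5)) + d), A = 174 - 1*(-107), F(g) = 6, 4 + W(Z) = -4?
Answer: -279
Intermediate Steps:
W(Z) = -8 (W(Z) = -4 - 4 = -8)
d = -2 (d = (-2 + (4 - 3)) - 1 = (-2 + 1) - 1 = -1 - 1 = -2)
A = 281 (A = 174 + 107 = 281)
N(b) = 2 (N(b) = sqrt(6 - 2) = sqrt(4) = 2)
N(-20) - A = 2 - 1*281 = 2 - 281 = -279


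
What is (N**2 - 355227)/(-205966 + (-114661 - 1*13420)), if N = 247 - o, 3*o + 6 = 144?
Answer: 104942/111349 ≈ 0.94246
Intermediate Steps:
o = 46 (o = -2 + (1/3)*144 = -2 + 48 = 46)
N = 201 (N = 247 - 1*46 = 247 - 46 = 201)
(N**2 - 355227)/(-205966 + (-114661 - 1*13420)) = (201**2 - 355227)/(-205966 + (-114661 - 1*13420)) = (40401 - 355227)/(-205966 + (-114661 - 13420)) = -314826/(-205966 - 128081) = -314826/(-334047) = -314826*(-1/334047) = 104942/111349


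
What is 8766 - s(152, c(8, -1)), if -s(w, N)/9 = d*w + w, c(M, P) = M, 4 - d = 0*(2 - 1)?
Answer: 15606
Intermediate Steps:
d = 4 (d = 4 - 0*(2 - 1) = 4 - 0 = 4 - 1*0 = 4 + 0 = 4)
s(w, N) = -45*w (s(w, N) = -9*(4*w + w) = -45*w)
8766 - s(152, c(8, -1)) = 8766 - (-45)*152 = 8766 - 1*(-6840) = 8766 + 6840 = 15606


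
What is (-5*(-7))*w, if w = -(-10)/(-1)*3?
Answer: -1050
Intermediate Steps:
w = -30 (w = -(-10)*(-1)*3 = -2*5*3 = -10*3 = -30)
(-5*(-7))*w = -5*(-7)*(-30) = 35*(-30) = -1050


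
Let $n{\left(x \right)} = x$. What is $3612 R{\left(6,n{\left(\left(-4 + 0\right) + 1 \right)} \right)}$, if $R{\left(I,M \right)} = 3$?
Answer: $10836$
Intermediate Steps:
$3612 R{\left(6,n{\left(\left(-4 + 0\right) + 1 \right)} \right)} = 3612 \cdot 3 = 10836$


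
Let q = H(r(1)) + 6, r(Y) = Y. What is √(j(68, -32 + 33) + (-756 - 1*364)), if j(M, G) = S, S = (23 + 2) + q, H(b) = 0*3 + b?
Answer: 8*I*√17 ≈ 32.985*I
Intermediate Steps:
H(b) = b (H(b) = 0 + b = b)
q = 7 (q = 1 + 6 = 7)
S = 32 (S = (23 + 2) + 7 = 25 + 7 = 32)
j(M, G) = 32
√(j(68, -32 + 33) + (-756 - 1*364)) = √(32 + (-756 - 1*364)) = √(32 + (-756 - 364)) = √(32 - 1120) = √(-1088) = 8*I*√17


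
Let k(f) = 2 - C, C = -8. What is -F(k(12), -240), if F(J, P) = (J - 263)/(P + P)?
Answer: -253/480 ≈ -0.52708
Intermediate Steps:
k(f) = 10 (k(f) = 2 - 1*(-8) = 2 + 8 = 10)
F(J, P) = (-263 + J)/(2*P) (F(J, P) = (-263 + J)/((2*P)) = (-263 + J)*(1/(2*P)) = (-263 + J)/(2*P))
-F(k(12), -240) = -(-263 + 10)/(2*(-240)) = -(-1)*(-253)/(2*240) = -1*253/480 = -253/480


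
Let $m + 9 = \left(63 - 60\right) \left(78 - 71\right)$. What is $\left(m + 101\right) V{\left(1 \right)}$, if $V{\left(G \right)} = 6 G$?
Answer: $678$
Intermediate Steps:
$m = 12$ ($m = -9 + \left(63 - 60\right) \left(78 - 71\right) = -9 + 3 \cdot 7 = -9 + 21 = 12$)
$\left(m + 101\right) V{\left(1 \right)} = \left(12 + 101\right) 6 \cdot 1 = 113 \cdot 6 = 678$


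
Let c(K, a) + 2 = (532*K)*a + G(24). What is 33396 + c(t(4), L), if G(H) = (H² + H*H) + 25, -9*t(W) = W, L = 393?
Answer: -175055/3 ≈ -58352.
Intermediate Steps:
t(W) = -W/9
G(H) = 25 + 2*H² (G(H) = (H² + H²) + 25 = 2*H² + 25 = 25 + 2*H²)
c(K, a) = 1175 + 532*K*a (c(K, a) = -2 + ((532*K)*a + (25 + 2*24²)) = -2 + (532*K*a + (25 + 2*576)) = -2 + (532*K*a + (25 + 1152)) = -2 + (532*K*a + 1177) = -2 + (1177 + 532*K*a) = 1175 + 532*K*a)
33396 + c(t(4), L) = 33396 + (1175 + 532*(-⅑*4)*393) = 33396 + (1175 + 532*(-4/9)*393) = 33396 + (1175 - 278768/3) = 33396 - 275243/3 = -175055/3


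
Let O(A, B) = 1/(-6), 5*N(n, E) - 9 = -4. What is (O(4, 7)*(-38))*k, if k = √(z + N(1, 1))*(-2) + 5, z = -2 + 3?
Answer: 95/3 - 38*√2/3 ≈ 13.753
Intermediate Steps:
N(n, E) = 1 (N(n, E) = 9/5 + (⅕)*(-4) = 9/5 - ⅘ = 1)
z = 1
O(A, B) = -⅙
k = 5 - 2*√2 (k = √(1 + 1)*(-2) + 5 = √2*(-2) + 5 = -2*√2 + 5 = 5 - 2*√2 ≈ 2.1716)
(O(4, 7)*(-38))*k = (-⅙*(-38))*(5 - 2*√2) = 19*(5 - 2*√2)/3 = 95/3 - 38*√2/3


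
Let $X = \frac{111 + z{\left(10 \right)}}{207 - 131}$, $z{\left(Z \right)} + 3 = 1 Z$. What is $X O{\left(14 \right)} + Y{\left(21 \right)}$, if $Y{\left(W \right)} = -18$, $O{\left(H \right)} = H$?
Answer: $\frac{71}{19} \approx 3.7368$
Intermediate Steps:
$z{\left(Z \right)} = -3 + Z$ ($z{\left(Z \right)} = -3 + 1 Z = -3 + Z$)
$X = \frac{59}{38}$ ($X = \frac{111 + \left(-3 + 10\right)}{207 - 131} = \frac{111 + 7}{76} = 118 \cdot \frac{1}{76} = \frac{59}{38} \approx 1.5526$)
$X O{\left(14 \right)} + Y{\left(21 \right)} = \frac{59}{38} \cdot 14 - 18 = \frac{413}{19} - 18 = \frac{71}{19}$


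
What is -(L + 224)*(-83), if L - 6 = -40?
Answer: 15770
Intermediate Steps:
L = -34 (L = 6 - 40 = -34)
-(L + 224)*(-83) = -(-34 + 224)*(-83) = -190*(-83) = -1*(-15770) = 15770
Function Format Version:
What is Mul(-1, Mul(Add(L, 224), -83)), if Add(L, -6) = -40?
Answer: 15770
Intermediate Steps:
L = -34 (L = Add(6, -40) = -34)
Mul(-1, Mul(Add(L, 224), -83)) = Mul(-1, Mul(Add(-34, 224), -83)) = Mul(-1, Mul(190, -83)) = Mul(-1, -15770) = 15770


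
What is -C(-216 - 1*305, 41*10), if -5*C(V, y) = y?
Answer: 82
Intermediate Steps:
C(V, y) = -y/5
-C(-216 - 1*305, 41*10) = -(-1)*41*10/5 = -(-1)*410/5 = -1*(-82) = 82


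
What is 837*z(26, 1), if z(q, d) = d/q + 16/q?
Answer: 14229/26 ≈ 547.27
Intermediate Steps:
z(q, d) = 16/q + d/q
837*z(26, 1) = 837*((16 + 1)/26) = 837*((1/26)*17) = 837*(17/26) = 14229/26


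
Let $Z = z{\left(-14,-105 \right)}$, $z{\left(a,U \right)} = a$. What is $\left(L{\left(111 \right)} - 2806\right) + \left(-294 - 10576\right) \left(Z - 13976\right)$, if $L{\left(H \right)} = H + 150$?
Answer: $152068755$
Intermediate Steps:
$Z = -14$
$L{\left(H \right)} = 150 + H$
$\left(L{\left(111 \right)} - 2806\right) + \left(-294 - 10576\right) \left(Z - 13976\right) = \left(\left(150 + 111\right) - 2806\right) + \left(-294 - 10576\right) \left(-14 - 13976\right) = \left(261 - 2806\right) - -152071300 = -2545 + 152071300 = 152068755$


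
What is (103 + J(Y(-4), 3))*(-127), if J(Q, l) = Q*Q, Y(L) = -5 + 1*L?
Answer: -23368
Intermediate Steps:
Y(L) = -5 + L
J(Q, l) = Q**2
(103 + J(Y(-4), 3))*(-127) = (103 + (-5 - 4)**2)*(-127) = (103 + (-9)**2)*(-127) = (103 + 81)*(-127) = 184*(-127) = -23368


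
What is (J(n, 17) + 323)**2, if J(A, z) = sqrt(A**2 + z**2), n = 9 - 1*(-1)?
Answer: (323 + sqrt(389))**2 ≈ 1.1746e+5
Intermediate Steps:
n = 10 (n = 9 + 1 = 10)
(J(n, 17) + 323)**2 = (sqrt(10**2 + 17**2) + 323)**2 = (sqrt(100 + 289) + 323)**2 = (sqrt(389) + 323)**2 = (323 + sqrt(389))**2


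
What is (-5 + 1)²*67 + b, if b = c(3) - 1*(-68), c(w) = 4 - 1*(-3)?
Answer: 1147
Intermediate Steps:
c(w) = 7 (c(w) = 4 + 3 = 7)
b = 75 (b = 7 - 1*(-68) = 7 + 68 = 75)
(-5 + 1)²*67 + b = (-5 + 1)²*67 + 75 = (-4)²*67 + 75 = 16*67 + 75 = 1072 + 75 = 1147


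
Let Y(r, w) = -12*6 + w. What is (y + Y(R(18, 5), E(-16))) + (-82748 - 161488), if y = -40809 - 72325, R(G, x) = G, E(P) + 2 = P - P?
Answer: -357444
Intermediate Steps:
E(P) = -2 (E(P) = -2 + (P - P) = -2 + 0 = -2)
Y(r, w) = -72 + w
y = -113134
(y + Y(R(18, 5), E(-16))) + (-82748 - 161488) = (-113134 + (-72 - 2)) + (-82748 - 161488) = (-113134 - 74) - 244236 = -113208 - 244236 = -357444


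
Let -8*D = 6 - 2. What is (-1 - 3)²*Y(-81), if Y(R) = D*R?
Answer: 648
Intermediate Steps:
D = -½ (D = -(6 - 2)/8 = -⅛*4 = -½ ≈ -0.50000)
Y(R) = -R/2
(-1 - 3)²*Y(-81) = (-1 - 3)²*(-½*(-81)) = (-4)²*(81/2) = 16*(81/2) = 648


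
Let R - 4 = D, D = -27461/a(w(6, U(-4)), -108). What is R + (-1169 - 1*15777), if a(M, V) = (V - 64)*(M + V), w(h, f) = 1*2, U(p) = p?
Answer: -308914005/18232 ≈ -16944.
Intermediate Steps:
w(h, f) = 2
a(M, V) = (-64 + V)*(M + V)
D = -27461/18232 (D = -27461/((-108)² - 64*2 - 64*(-108) + 2*(-108)) = -27461/(11664 - 128 + 6912 - 216) = -27461/18232 ≈ -1.5062)
R = 45467/18232 (R = 4 - 27461/18232 = 45467/18232 ≈ 2.4938)
R + (-1169 - 1*15777) = 45467/18232 + (-1169 - 1*15777) = 45467/18232 + (-1169 - 15777) = 45467/18232 - 16946 = -308914005/18232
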